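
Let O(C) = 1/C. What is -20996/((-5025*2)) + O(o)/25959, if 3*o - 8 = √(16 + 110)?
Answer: 2815994914/1347921075 + 3*√14/536486 ≈ 2.0892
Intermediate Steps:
o = 8/3 + √14 (o = 8/3 + √(16 + 110)/3 = 8/3 + √126/3 = 8/3 + (3*√14)/3 = 8/3 + √14 ≈ 6.4083)
-20996/((-5025*2)) + O(o)/25959 = -20996/((-5025*2)) + 1/((8/3 + √14)*25959) = -20996/(-10050) + (1/25959)/(8/3 + √14) = -20996*(-1/10050) + 1/(25959*(8/3 + √14)) = 10498/5025 + 1/(25959*(8/3 + √14))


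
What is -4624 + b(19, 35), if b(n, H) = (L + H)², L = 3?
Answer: -3180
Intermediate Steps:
b(n, H) = (3 + H)²
-4624 + b(19, 35) = -4624 + (3 + 35)² = -4624 + 38² = -4624 + 1444 = -3180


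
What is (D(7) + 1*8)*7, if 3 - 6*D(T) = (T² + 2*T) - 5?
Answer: -49/6 ≈ -8.1667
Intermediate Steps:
D(T) = 4/3 - T/3 - T²/6 (D(T) = ½ - ((T² + 2*T) - 5)/6 = ½ - (-5 + T² + 2*T)/6 = ½ + (⅚ - T/3 - T²/6) = 4/3 - T/3 - T²/6)
(D(7) + 1*8)*7 = ((4/3 - ⅓*7 - ⅙*7²) + 1*8)*7 = ((4/3 - 7/3 - ⅙*49) + 8)*7 = ((4/3 - 7/3 - 49/6) + 8)*7 = (-55/6 + 8)*7 = -7/6*7 = -49/6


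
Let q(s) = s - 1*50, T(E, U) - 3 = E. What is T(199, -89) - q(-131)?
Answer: 383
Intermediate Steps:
T(E, U) = 3 + E
q(s) = -50 + s (q(s) = s - 50 = -50 + s)
T(199, -89) - q(-131) = (3 + 199) - (-50 - 131) = 202 - 1*(-181) = 202 + 181 = 383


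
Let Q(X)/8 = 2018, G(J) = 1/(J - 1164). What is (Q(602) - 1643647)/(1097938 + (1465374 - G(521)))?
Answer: -1046484429/1648209617 ≈ -0.63492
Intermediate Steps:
G(J) = 1/(-1164 + J)
Q(X) = 16144 (Q(X) = 8*2018 = 16144)
(Q(602) - 1643647)/(1097938 + (1465374 - G(521))) = (16144 - 1643647)/(1097938 + (1465374 - 1/(-1164 + 521))) = -1627503/(1097938 + (1465374 - 1/(-643))) = -1627503/(1097938 + (1465374 - 1*(-1/643))) = -1627503/(1097938 + (1465374 + 1/643)) = -1627503/(1097938 + 942235483/643) = -1627503/1648209617/643 = -1627503*643/1648209617 = -1046484429/1648209617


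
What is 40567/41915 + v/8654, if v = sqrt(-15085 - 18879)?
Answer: 40567/41915 + I*sqrt(8491)/4327 ≈ 0.96784 + 0.021296*I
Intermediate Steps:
v = 2*I*sqrt(8491) (v = sqrt(-33964) = 2*I*sqrt(8491) ≈ 184.29*I)
40567/41915 + v/8654 = 40567/41915 + (2*I*sqrt(8491))/8654 = 40567*(1/41915) + (2*I*sqrt(8491))*(1/8654) = 40567/41915 + I*sqrt(8491)/4327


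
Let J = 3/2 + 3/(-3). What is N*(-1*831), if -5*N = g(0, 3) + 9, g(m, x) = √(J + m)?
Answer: 7479/5 + 831*√2/10 ≈ 1613.3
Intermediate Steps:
J = ½ (J = 3*(½) + 3*(-⅓) = 3/2 - 1 = ½ ≈ 0.50000)
g(m, x) = √(½ + m)
N = -9/5 - √2/10 (N = -(√(2 + 4*0)/2 + 9)/5 = -(√(2 + 0)/2 + 9)/5 = -(√2/2 + 9)/5 = -(9 + √2/2)/5 = -9/5 - √2/10 ≈ -1.9414)
N*(-1*831) = (-9/5 - √2/10)*(-1*831) = (-9/5 - √2/10)*(-831) = 7479/5 + 831*√2/10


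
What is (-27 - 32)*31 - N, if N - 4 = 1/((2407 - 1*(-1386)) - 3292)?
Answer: -918334/501 ≈ -1833.0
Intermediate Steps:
N = 2005/501 (N = 4 + 1/((2407 - 1*(-1386)) - 3292) = 4 + 1/((2407 + 1386) - 3292) = 4 + 1/(3793 - 3292) = 4 + 1/501 = 2005/501 ≈ 4.0020)
(-27 - 32)*31 - N = (-27 - 32)*31 - 1*2005/501 = -59*31 - 2005/501 = -1829 - 2005/501 = -918334/501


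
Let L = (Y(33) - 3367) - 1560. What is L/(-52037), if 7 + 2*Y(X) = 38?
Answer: 9823/104074 ≈ 0.094385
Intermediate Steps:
Y(X) = 31/2 (Y(X) = -7/2 + (1/2)*38 = -7/2 + 19 = 31/2)
L = -9823/2 (L = (31/2 - 3367) - 1560 = -6703/2 - 1560 = -9823/2 ≈ -4911.5)
L/(-52037) = -9823/2/(-52037) = -9823/2*(-1/52037) = 9823/104074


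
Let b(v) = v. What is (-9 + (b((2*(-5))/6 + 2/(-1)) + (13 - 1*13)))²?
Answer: 1444/9 ≈ 160.44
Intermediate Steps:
(-9 + (b((2*(-5))/6 + 2/(-1)) + (13 - 1*13)))² = (-9 + (((2*(-5))/6 + 2/(-1)) + (13 - 1*13)))² = (-9 + ((-10*⅙ + 2*(-1)) + (13 - 13)))² = (-9 + ((-5/3 - 2) + 0))² = (-9 + (-11/3 + 0))² = (-9 - 11/3)² = (-38/3)² = 1444/9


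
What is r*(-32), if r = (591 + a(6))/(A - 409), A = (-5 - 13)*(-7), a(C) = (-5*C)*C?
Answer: 13152/283 ≈ 46.474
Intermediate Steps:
a(C) = -5*C**2
A = 126 (A = -18*(-7) = 126)
r = -411/283 (r = (591 - 5*6**2)/(126 - 409) = (591 - 5*36)/(-283) = (591 - 180)*(-1/283) = 411*(-1/283) = -411/283 ≈ -1.4523)
r*(-32) = -411/283*(-32) = 13152/283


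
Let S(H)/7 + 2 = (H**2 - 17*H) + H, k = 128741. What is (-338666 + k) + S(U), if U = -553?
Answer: 1992660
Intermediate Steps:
S(H) = -14 - 112*H + 7*H**2 (S(H) = -14 + 7*((H**2 - 17*H) + H) = -14 + 7*(H**2 - 16*H) = -14 + (-112*H + 7*H**2) = -14 - 112*H + 7*H**2)
(-338666 + k) + S(U) = (-338666 + 128741) + (-14 - 112*(-553) + 7*(-553)**2) = -209925 + (-14 + 61936 + 7*305809) = -209925 + (-14 + 61936 + 2140663) = -209925 + 2202585 = 1992660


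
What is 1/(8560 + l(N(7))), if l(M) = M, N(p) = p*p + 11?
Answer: 1/8620 ≈ 0.00011601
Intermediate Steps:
N(p) = 11 + p**2 (N(p) = p**2 + 11 = 11 + p**2)
1/(8560 + l(N(7))) = 1/(8560 + (11 + 7**2)) = 1/(8560 + (11 + 49)) = 1/(8560 + 60) = 1/8620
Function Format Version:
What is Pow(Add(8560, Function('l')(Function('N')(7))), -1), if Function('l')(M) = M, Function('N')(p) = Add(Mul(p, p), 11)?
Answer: Rational(1, 8620) ≈ 0.00011601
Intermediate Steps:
Function('N')(p) = Add(11, Pow(p, 2)) (Function('N')(p) = Add(Pow(p, 2), 11) = Add(11, Pow(p, 2)))
Pow(Add(8560, Function('l')(Function('N')(7))), -1) = Pow(Add(8560, Add(11, Pow(7, 2))), -1) = Pow(Add(8560, Add(11, 49)), -1) = Pow(Add(8560, 60), -1) = Pow(8620, -1) = Rational(1, 8620)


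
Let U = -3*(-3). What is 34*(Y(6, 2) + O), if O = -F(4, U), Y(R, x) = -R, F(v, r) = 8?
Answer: -476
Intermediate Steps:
U = 9
O = -8 (O = -1*8 = -8)
34*(Y(6, 2) + O) = 34*(-1*6 - 8) = 34*(-6 - 8) = 34*(-14) = -476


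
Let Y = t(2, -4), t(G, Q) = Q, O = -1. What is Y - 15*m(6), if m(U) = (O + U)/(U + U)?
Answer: -41/4 ≈ -10.250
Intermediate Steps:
m(U) = (-1 + U)/(2*U) (m(U) = (-1 + U)/(U + U) = (-1 + U)/((2*U)) = (-1 + U)*(1/(2*U)) = (-1 + U)/(2*U))
Y = -4
Y - 15*m(6) = -4 - 15*(½)*(-1 + 6)/6 = -4 - 15*(½)*(⅙)*5 = -4 - 15/(1/(5/12)) = -4 - 15/12/5 = -4 - 15*5/12 = -4 - 25/4 = -41/4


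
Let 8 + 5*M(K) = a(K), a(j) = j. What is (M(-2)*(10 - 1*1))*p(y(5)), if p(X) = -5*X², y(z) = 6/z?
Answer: 648/5 ≈ 129.60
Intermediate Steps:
M(K) = -8/5 + K/5
(M(-2)*(10 - 1*1))*p(y(5)) = ((-8/5 + (⅕)*(-2))*(10 - 1*1))*(-5*(6/5)²) = ((-8/5 - ⅖)*(10 - 1))*(-5*(6*(⅕))²) = (-2*9)*(-5*(6/5)²) = -(-90)*36/25 = -18*(-36/5) = 648/5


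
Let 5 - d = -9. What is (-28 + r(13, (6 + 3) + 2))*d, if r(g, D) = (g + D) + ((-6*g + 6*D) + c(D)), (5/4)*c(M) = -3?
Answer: -1288/5 ≈ -257.60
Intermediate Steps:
d = 14 (d = 5 - 1*(-9) = 5 + 9 = 14)
c(M) = -12/5 (c(M) = (⅘)*(-3) = -12/5)
r(g, D) = -12/5 - 5*g + 7*D (r(g, D) = (g + D) + ((-6*g + 6*D) - 12/5) = (D + g) + (-12/5 - 6*g + 6*D) = -12/5 - 5*g + 7*D)
(-28 + r(13, (6 + 3) + 2))*d = (-28 + (-12/5 - 5*13 + 7*((6 + 3) + 2)))*14 = (-28 + (-12/5 - 65 + 7*(9 + 2)))*14 = (-28 + (-12/5 - 65 + 7*11))*14 = (-28 + (-12/5 - 65 + 77))*14 = (-28 + 48/5)*14 = -92/5*14 = -1288/5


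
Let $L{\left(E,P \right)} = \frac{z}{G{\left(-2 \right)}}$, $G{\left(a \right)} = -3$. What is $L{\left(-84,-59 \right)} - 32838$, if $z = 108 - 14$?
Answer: $- \frac{98608}{3} \approx -32869.0$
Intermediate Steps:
$z = 94$ ($z = 108 - 14 = 94$)
$L{\left(E,P \right)} = - \frac{94}{3}$ ($L{\left(E,P \right)} = \frac{94}{-3} = 94 \left(- \frac{1}{3}\right) = - \frac{94}{3}$)
$L{\left(-84,-59 \right)} - 32838 = - \frac{94}{3} - 32838 = - \frac{98608}{3}$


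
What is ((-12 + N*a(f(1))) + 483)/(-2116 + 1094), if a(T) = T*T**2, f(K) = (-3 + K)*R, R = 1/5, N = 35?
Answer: -11719/25550 ≈ -0.45867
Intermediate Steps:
R = 1/5 ≈ 0.20000
f(K) = -3/5 + K/5 (f(K) = (-3 + K)*(1/5) = -3/5 + K/5)
a(T) = T**3
((-12 + N*a(f(1))) + 483)/(-2116 + 1094) = ((-12 + 35*(-3/5 + (1/5)*1)**3) + 483)/(-2116 + 1094) = ((-12 + 35*(-3/5 + 1/5)**3) + 483)/(-1022) = ((-12 + 35*(-2/5)**3) + 483)*(-1/1022) = ((-12 + 35*(-8/125)) + 483)*(-1/1022) = ((-12 - 56/25) + 483)*(-1/1022) = (-356/25 + 483)*(-1/1022) = (11719/25)*(-1/1022) = -11719/25550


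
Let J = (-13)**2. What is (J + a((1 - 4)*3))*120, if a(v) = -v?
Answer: 21360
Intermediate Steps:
J = 169
(J + a((1 - 4)*3))*120 = (169 - (1 - 4)*3)*120 = (169 - (-3)*3)*120 = (169 - 1*(-9))*120 = (169 + 9)*120 = 178*120 = 21360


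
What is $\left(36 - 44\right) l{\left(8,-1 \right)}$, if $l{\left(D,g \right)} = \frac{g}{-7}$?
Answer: $- \frac{8}{7} \approx -1.1429$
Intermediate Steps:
$l{\left(D,g \right)} = - \frac{g}{7}$ ($l{\left(D,g \right)} = g \left(- \frac{1}{7}\right) = - \frac{g}{7}$)
$\left(36 - 44\right) l{\left(8,-1 \right)} = \left(36 - 44\right) \left(\left(- \frac{1}{7}\right) \left(-1\right)\right) = \left(-8\right) \frac{1}{7} = - \frac{8}{7}$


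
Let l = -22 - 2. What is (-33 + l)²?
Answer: 3249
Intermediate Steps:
l = -24
(-33 + l)² = (-33 - 24)² = (-57)² = 3249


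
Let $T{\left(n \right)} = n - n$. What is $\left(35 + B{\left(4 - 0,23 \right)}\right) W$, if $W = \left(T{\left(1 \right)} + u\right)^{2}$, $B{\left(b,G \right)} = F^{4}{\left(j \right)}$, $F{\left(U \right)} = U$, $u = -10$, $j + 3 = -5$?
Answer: $413100$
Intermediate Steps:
$j = -8$ ($j = -3 - 5 = -8$)
$T{\left(n \right)} = 0$
$B{\left(b,G \right)} = 4096$ ($B{\left(b,G \right)} = \left(-8\right)^{4} = 4096$)
$W = 100$ ($W = \left(0 - 10\right)^{2} = \left(-10\right)^{2} = 100$)
$\left(35 + B{\left(4 - 0,23 \right)}\right) W = \left(35 + 4096\right) 100 = 4131 \cdot 100 = 413100$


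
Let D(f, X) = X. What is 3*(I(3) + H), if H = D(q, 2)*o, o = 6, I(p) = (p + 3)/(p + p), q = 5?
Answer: 39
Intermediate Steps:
I(p) = (3 + p)/(2*p) (I(p) = (3 + p)/((2*p)) = (3 + p)*(1/(2*p)) = (3 + p)/(2*p))
H = 12 (H = 2*6 = 12)
3*(I(3) + H) = 3*((1/2)*(3 + 3)/3 + 12) = 3*((1/2)*(1/3)*6 + 12) = 3*(1 + 12) = 3*13 = 39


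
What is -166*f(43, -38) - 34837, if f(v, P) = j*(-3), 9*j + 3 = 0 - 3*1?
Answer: -35169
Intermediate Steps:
j = -2/3 (j = -1/3 + (0 - 3*1)/9 = -1/3 + (0 - 3)/9 = -1/3 + (1/9)*(-3) = -1/3 - 1/3 = -2/3 ≈ -0.66667)
f(v, P) = 2 (f(v, P) = -2/3*(-3) = 2)
-166*f(43, -38) - 34837 = -166*2 - 34837 = -332 - 34837 = -35169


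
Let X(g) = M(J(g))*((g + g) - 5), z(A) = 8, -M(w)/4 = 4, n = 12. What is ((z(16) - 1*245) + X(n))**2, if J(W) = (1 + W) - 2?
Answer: 292681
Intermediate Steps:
J(W) = -1 + W
M(w) = -16 (M(w) = -4*4 = -16)
X(g) = 80 - 32*g (X(g) = -16*((g + g) - 5) = -16*(2*g - 5) = -16*(-5 + 2*g) = 80 - 32*g)
((z(16) - 1*245) + X(n))**2 = ((8 - 1*245) + (80 - 32*12))**2 = ((8 - 245) + (80 - 384))**2 = (-237 - 304)**2 = (-541)**2 = 292681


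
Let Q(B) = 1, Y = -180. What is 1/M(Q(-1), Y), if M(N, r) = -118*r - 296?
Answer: 1/20944 ≈ 4.7746e-5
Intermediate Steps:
M(N, r) = -296 - 118*r
1/M(Q(-1), Y) = 1/(-296 - 118*(-180)) = 1/(-296 + 21240) = 1/20944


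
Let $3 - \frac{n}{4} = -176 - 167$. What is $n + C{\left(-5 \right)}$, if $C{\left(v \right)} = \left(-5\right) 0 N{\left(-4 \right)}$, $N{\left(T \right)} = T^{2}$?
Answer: $1384$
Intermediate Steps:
$n = 1384$ ($n = 12 - 4 \left(-176 - 167\right) = 12 - -1372 = 12 + 1372 = 1384$)
$C{\left(v \right)} = 0$ ($C{\left(v \right)} = \left(-5\right) 0 \left(-4\right)^{2} = 0 \cdot 16 = 0$)
$n + C{\left(-5 \right)} = 1384 + 0 = 1384$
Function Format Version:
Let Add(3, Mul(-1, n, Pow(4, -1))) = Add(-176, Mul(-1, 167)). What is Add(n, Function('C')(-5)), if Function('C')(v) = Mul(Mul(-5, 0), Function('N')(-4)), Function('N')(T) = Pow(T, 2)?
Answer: 1384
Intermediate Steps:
n = 1384 (n = Add(12, Mul(-4, Add(-176, Mul(-1, 167)))) = Add(12, Mul(-4, Add(-176, -167))) = Add(12, Mul(-4, -343)) = Add(12, 1372) = 1384)
Function('C')(v) = 0 (Function('C')(v) = Mul(Mul(-5, 0), Pow(-4, 2)) = Mul(0, 16) = 0)
Add(n, Function('C')(-5)) = Add(1384, 0) = 1384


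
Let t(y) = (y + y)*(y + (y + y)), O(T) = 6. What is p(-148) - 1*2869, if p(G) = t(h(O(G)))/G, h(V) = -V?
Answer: -106207/37 ≈ -2870.5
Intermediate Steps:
t(y) = 6*y**2 (t(y) = (2*y)*(y + 2*y) = (2*y)*(3*y) = 6*y**2)
p(G) = 216/G (p(G) = (6*(-1*6)**2)/G = (6*(-6)**2)/G = (6*36)/G = 216/G)
p(-148) - 1*2869 = 216/(-148) - 1*2869 = 216*(-1/148) - 2869 = -54/37 - 2869 = -106207/37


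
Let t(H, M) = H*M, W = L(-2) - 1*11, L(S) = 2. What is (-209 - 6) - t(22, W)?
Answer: -17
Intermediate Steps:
W = -9 (W = 2 - 1*11 = 2 - 11 = -9)
(-209 - 6) - t(22, W) = (-209 - 6) - 22*(-9) = -215 - 1*(-198) = -215 + 198 = -17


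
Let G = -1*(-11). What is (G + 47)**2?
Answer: 3364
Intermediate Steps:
G = 11
(G + 47)**2 = (11 + 47)**2 = 58**2 = 3364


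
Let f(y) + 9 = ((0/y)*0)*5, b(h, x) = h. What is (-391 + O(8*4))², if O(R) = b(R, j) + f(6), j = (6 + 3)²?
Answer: 135424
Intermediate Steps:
j = 81 (j = 9² = 81)
f(y) = -9 (f(y) = -9 + ((0/y)*0)*5 = -9 + (0*0)*5 = -9 + 0*5 = -9 + 0 = -9)
O(R) = -9 + R (O(R) = R - 9 = -9 + R)
(-391 + O(8*4))² = (-391 + (-9 + 8*4))² = (-391 + (-9 + 32))² = (-391 + 23)² = (-368)² = 135424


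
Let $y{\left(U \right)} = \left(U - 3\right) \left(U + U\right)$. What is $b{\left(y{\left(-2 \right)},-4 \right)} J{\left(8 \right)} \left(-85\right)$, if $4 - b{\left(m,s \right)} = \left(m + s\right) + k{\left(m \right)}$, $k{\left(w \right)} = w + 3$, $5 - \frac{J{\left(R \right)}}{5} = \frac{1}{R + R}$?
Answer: $\frac{1175125}{16} \approx 73445.0$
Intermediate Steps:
$J{\left(R \right)} = 25 - \frac{5}{2 R}$ ($J{\left(R \right)} = 25 - \frac{5}{R + R} = 25 - \frac{5}{2 R}$)
$k{\left(w \right)} = 3 + w$
$y{\left(U \right)} = 2 U \left(-3 + U\right)$ ($y{\left(U \right)} = \left(-3 + U\right) 2 U = 2 U \left(-3 + U\right)$)
$b{\left(m,s \right)} = 1 - s - 2 m$ ($b{\left(m,s \right)} = 4 - \left(\left(m + s\right) + \left(3 + m\right)\right) = 4 - \left(3 + s + 2 m\right) = 1 - s - 2 m$)
$b{\left(y{\left(-2 \right)},-4 \right)} J{\left(8 \right)} \left(-85\right) = \left(1 - -4 - 2 \cdot 2 \left(-2\right) \left(-3 - 2\right)\right) \left(25 - \frac{5}{2 \cdot 8}\right) \left(-85\right) = \left(1 + 4 - 2 \cdot 2 \left(-2\right) \left(-5\right)\right) \left(25 - \frac{5}{16}\right) \left(-85\right) = \left(1 + 4 - 40\right) \left(25 - \frac{5}{16}\right) \left(-85\right) = \left(1 + 4 - 40\right) \frac{395}{16} \left(-85\right) = \left(-35\right) \frac{395}{16} \left(-85\right) = \left(- \frac{13825}{16}\right) \left(-85\right) = \frac{1175125}{16}$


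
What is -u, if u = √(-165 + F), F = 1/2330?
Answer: -I*√895766170/2330 ≈ -12.845*I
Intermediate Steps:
F = 1/2330 ≈ 0.00042918
u = I*√895766170/2330 (u = √(-165 + 1/2330) = √(-384449/2330) = I*√895766170/2330 ≈ 12.845*I)
-u = -I*√895766170/2330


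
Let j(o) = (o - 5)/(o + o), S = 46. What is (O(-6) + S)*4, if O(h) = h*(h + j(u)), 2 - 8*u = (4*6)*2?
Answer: 7028/23 ≈ 305.57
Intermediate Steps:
u = -23/4 (u = ¼ - 4*6*2/8 = ¼ - 3*2 = ¼ - ⅛*48 = ¼ - 6 = -23/4 ≈ -5.7500)
j(o) = (-5 + o)/(2*o) (j(o) = (-5 + o)/((2*o)) = (-5 + o)*(1/(2*o)) = (-5 + o)/(2*o))
O(h) = h*(43/46 + h) (O(h) = h*(h + (-5 - 23/4)/(2*(-23/4))) = h*(h + (½)*(-4/23)*(-43/4)) = h*(h + 43/46) = h*(43/46 + h))
(O(-6) + S)*4 = ((1/46)*(-6)*(43 + 46*(-6)) + 46)*4 = ((1/46)*(-6)*(43 - 276) + 46)*4 = ((1/46)*(-6)*(-233) + 46)*4 = (699/23 + 46)*4 = (1757/23)*4 = 7028/23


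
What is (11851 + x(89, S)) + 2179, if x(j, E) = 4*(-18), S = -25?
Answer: 13958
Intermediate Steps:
x(j, E) = -72
(11851 + x(89, S)) + 2179 = (11851 - 72) + 2179 = 11779 + 2179 = 13958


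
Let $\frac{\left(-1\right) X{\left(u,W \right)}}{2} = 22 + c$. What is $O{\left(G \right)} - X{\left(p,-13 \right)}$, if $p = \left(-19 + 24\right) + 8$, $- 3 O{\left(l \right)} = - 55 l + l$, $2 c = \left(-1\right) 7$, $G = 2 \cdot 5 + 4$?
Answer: $289$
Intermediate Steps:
$G = 14$ ($G = 10 + 4 = 14$)
$c = - \frac{7}{2}$ ($c = \frac{\left(-1\right) 7}{2} = \frac{1}{2} \left(-7\right) = - \frac{7}{2} \approx -3.5$)
$O{\left(l \right)} = 18 l$ ($O{\left(l \right)} = - \frac{- 55 l + l}{3} = - \frac{\left(-54\right) l}{3} = 18 l$)
$p = 13$ ($p = 5 + 8 = 13$)
$X{\left(u,W \right)} = -37$ ($X{\left(u,W \right)} = - 2 \left(22 - \frac{7}{2}\right) = \left(-2\right) \frac{37}{2} = -37$)
$O{\left(G \right)} - X{\left(p,-13 \right)} = 18 \cdot 14 - -37 = 252 + 37 = 289$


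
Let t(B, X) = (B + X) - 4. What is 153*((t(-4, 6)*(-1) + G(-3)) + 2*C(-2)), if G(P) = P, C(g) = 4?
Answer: 1071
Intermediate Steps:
t(B, X) = -4 + B + X
153*((t(-4, 6)*(-1) + G(-3)) + 2*C(-2)) = 153*(((-4 - 4 + 6)*(-1) - 3) + 2*4) = 153*((-2*(-1) - 3) + 8) = 153*((2 - 3) + 8) = 153*(-1 + 8) = 153*7 = 1071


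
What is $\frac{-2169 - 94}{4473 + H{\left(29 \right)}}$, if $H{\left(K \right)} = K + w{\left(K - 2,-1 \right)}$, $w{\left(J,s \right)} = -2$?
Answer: $- \frac{2263}{4500} \approx -0.50289$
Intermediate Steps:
$H{\left(K \right)} = -2 + K$ ($H{\left(K \right)} = K - 2 = -2 + K$)
$\frac{-2169 - 94}{4473 + H{\left(29 \right)}} = \frac{-2169 - 94}{4473 + \left(-2 + 29\right)} = - \frac{2263}{4473 + 27} = - \frac{2263}{4500}$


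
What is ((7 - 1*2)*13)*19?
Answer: 1235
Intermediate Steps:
((7 - 1*2)*13)*19 = ((7 - 2)*13)*19 = (5*13)*19 = 65*19 = 1235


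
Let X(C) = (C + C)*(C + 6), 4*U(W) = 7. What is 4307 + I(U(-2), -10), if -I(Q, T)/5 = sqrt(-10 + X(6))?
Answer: 4307 - 5*sqrt(134) ≈ 4249.1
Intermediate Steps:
U(W) = 7/4 (U(W) = (1/4)*7 = 7/4)
X(C) = 2*C*(6 + C) (X(C) = (2*C)*(6 + C) = 2*C*(6 + C))
I(Q, T) = -5*sqrt(134) (I(Q, T) = -5*sqrt(-10 + 2*6*(6 + 6)) = -5*sqrt(-10 + 2*6*12) = -5*sqrt(-10 + 144) = -5*sqrt(134))
4307 + I(U(-2), -10) = 4307 - 5*sqrt(134)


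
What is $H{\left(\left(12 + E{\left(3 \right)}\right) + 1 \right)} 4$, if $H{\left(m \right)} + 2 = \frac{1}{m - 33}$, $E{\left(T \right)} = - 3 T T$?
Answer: $- \frac{380}{47} \approx -8.0851$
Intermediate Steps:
$E{\left(T \right)} = - 3 T^{2}$
$H{\left(m \right)} = -2 + \frac{1}{-33 + m}$ ($H{\left(m \right)} = -2 + \frac{1}{m - 33} = -2 + \frac{1}{-33 + m}$)
$H{\left(\left(12 + E{\left(3 \right)}\right) + 1 \right)} 4 = \frac{67 - 2 \left(\left(12 - 3 \cdot 3^{2}\right) + 1\right)}{-33 + \left(\left(12 - 3 \cdot 3^{2}\right) + 1\right)} 4 = \frac{67 - 2 \left(\left(12 - 27\right) + 1\right)}{-33 + \left(\left(12 - 27\right) + 1\right)} 4 = \frac{67 - 2 \left(-15 + 1\right)}{-33 + \left(-15 + 1\right)} 4 = \frac{67 - -28}{-33 - 14} \cdot 4 = \frac{67 + 28}{-47} \cdot 4 = \left(- \frac{1}{47}\right) 95 \cdot 4 = \left(- \frac{95}{47}\right) 4 = - \frac{380}{47}$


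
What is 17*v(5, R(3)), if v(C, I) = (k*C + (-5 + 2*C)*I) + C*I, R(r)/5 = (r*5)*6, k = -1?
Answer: 76415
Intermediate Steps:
R(r) = 150*r (R(r) = 5*((r*5)*6) = 5*((5*r)*6) = 5*(30*r) = 150*r)
v(C, I) = -C + C*I + I*(-5 + 2*C) (v(C, I) = (-C + (-5 + 2*C)*I) + C*I = (-C + I*(-5 + 2*C)) + C*I = -C + C*I + I*(-5 + 2*C))
17*v(5, R(3)) = 17*(-1*5 - 750*3 + 3*5*(150*3)) = 17*(-5 - 5*450 + 3*5*450) = 17*(-5 - 2250 + 6750) = 17*4495 = 76415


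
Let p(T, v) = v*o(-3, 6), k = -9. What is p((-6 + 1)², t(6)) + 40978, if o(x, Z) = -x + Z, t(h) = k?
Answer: 40897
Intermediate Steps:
t(h) = -9
o(x, Z) = Z - x
p(T, v) = 9*v (p(T, v) = v*(6 - 1*(-3)) = v*(6 + 3) = v*9 = 9*v)
p((-6 + 1)², t(6)) + 40978 = 9*(-9) + 40978 = -81 + 40978 = 40897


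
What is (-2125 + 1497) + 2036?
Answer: 1408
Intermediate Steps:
(-2125 + 1497) + 2036 = -628 + 2036 = 1408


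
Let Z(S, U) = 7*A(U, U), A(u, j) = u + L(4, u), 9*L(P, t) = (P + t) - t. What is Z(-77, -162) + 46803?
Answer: 411049/9 ≈ 45672.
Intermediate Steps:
L(P, t) = P/9 (L(P, t) = ((P + t) - t)/9 = P/9)
A(u, j) = 4/9 + u (A(u, j) = u + (⅑)*4 = u + 4/9 = 4/9 + u)
Z(S, U) = 28/9 + 7*U (Z(S, U) = 7*(4/9 + U) = 28/9 + 7*U)
Z(-77, -162) + 46803 = (28/9 + 7*(-162)) + 46803 = (28/9 - 1134) + 46803 = -10178/9 + 46803 = 411049/9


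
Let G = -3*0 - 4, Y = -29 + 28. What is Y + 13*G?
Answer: -53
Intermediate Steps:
Y = -1
G = -4 (G = 0 - 4 = -4)
Y + 13*G = -1 + 13*(-4) = -1 - 52 = -53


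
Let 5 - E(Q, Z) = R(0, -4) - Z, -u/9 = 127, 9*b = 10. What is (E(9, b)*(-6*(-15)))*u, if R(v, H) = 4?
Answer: -217170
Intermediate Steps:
b = 10/9 (b = (⅑)*10 = 10/9 ≈ 1.1111)
u = -1143 (u = -9*127 = -1143)
E(Q, Z) = 1 + Z (E(Q, Z) = 5 - (4 - Z) = 5 + (-4 + Z) = 1 + Z)
(E(9, b)*(-6*(-15)))*u = ((1 + 10/9)*(-6*(-15)))*(-1143) = ((19/9)*90)*(-1143) = 190*(-1143) = -217170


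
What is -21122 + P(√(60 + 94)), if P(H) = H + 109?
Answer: -21013 + √154 ≈ -21001.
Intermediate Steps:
P(H) = 109 + H
-21122 + P(√(60 + 94)) = -21122 + (109 + √(60 + 94)) = -21122 + (109 + √154) = -21013 + √154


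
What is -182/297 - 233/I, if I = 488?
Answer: -158017/144936 ≈ -1.0903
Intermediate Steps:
-182/297 - 233/I = -182/297 - 233/488 = -158017/144936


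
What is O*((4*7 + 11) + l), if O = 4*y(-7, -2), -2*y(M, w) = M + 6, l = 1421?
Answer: 2920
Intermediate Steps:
y(M, w) = -3 - M/2 (y(M, w) = -(M + 6)/2 = -(6 + M)/2 = -3 - M/2)
O = 2 (O = 4*(-3 - ½*(-7)) = 4*(-3 + 7/2) = 4*(½) = 2)
O*((4*7 + 11) + l) = 2*((4*7 + 11) + 1421) = 2*((28 + 11) + 1421) = 2*(39 + 1421) = 2*1460 = 2920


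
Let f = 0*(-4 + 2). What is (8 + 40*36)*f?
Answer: 0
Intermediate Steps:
f = 0 (f = 0*(-2) = 0)
(8 + 40*36)*f = (8 + 40*36)*0 = (8 + 1440)*0 = 1448*0 = 0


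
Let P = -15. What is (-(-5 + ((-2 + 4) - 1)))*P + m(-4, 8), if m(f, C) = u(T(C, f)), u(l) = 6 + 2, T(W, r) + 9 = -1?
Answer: -52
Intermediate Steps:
T(W, r) = -10 (T(W, r) = -9 - 1 = -10)
u(l) = 8
m(f, C) = 8
(-(-5 + ((-2 + 4) - 1)))*P + m(-4, 8) = -(-5 + ((-2 + 4) - 1))*(-15) + 8 = -(-5 + (2 - 1))*(-15) + 8 = -(-5 + 1)*(-15) + 8 = -1*(-4)*(-15) + 8 = 4*(-15) + 8 = -60 + 8 = -52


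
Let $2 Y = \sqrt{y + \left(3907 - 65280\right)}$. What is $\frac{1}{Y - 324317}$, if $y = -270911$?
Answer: $- \frac{324317}{105181599560} - \frac{i \sqrt{83071}}{105181599560} \approx -3.0834 \cdot 10^{-6} - 2.7402 \cdot 10^{-9} i$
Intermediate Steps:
$Y = i \sqrt{83071}$ ($Y = \frac{\sqrt{-270911 + \left(3907 - 65280\right)}}{2} = \frac{\sqrt{-270911 - 61373}}{2} = \frac{\sqrt{-332284}}{2} = \frac{2 i \sqrt{83071}}{2} = i \sqrt{83071} \approx 288.22 i$)
$\frac{1}{Y - 324317} = \frac{1}{i \sqrt{83071} - 324317} = \frac{1}{-324317 + i \sqrt{83071}}$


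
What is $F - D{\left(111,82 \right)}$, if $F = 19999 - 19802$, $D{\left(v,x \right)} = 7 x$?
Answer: $-377$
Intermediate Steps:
$F = 197$
$F - D{\left(111,82 \right)} = 197 - 7 \cdot 82 = 197 - 574 = -377$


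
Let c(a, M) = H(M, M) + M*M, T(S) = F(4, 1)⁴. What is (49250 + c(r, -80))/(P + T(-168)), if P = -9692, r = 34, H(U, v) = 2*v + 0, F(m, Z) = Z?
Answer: -55490/9691 ≈ -5.7259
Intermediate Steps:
H(U, v) = 2*v
T(S) = 1 (T(S) = 1⁴ = 1)
c(a, M) = M² + 2*M (c(a, M) = 2*M + M*M = 2*M + M² = M² + 2*M)
(49250 + c(r, -80))/(P + T(-168)) = (49250 - 80*(2 - 80))/(-9692 + 1) = (49250 - 80*(-78))/(-9691) = (49250 + 6240)*(-1/9691) = 55490*(-1/9691) = -55490/9691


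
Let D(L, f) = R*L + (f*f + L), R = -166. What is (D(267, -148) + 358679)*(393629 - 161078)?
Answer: 78259922928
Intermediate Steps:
D(L, f) = f**2 - 165*L (D(L, f) = -166*L + (f*f + L) = -166*L + (f**2 + L) = -166*L + (L + f**2) = f**2 - 165*L)
(D(267, -148) + 358679)*(393629 - 161078) = (((-148)**2 - 165*267) + 358679)*(393629 - 161078) = ((21904 - 44055) + 358679)*232551 = (-22151 + 358679)*232551 = 336528*232551 = 78259922928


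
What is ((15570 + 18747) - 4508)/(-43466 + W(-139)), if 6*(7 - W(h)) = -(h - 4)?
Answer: -13758/20069 ≈ -0.68553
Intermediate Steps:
W(h) = 19/3 + h/6 (W(h) = 7 - (-1)*(h - 4)/6 = 7 - (-1)*(-4 + h)/6 = 7 - (4 - h)/6 = 7 + (-⅔ + h/6) = 19/3 + h/6)
((15570 + 18747) - 4508)/(-43466 + W(-139)) = ((15570 + 18747) - 4508)/(-43466 + (19/3 + (⅙)*(-139))) = (34317 - 4508)/(-43466 + (19/3 - 139/6)) = 29809/(-43466 - 101/6) = 29809/(-260897/6) = 29809*(-6/260897) = -13758/20069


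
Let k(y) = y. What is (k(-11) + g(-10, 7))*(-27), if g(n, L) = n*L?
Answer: 2187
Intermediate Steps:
g(n, L) = L*n
(k(-11) + g(-10, 7))*(-27) = (-11 + 7*(-10))*(-27) = (-11 - 70)*(-27) = -81*(-27) = 2187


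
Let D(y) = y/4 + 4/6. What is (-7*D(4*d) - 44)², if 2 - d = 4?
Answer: 10816/9 ≈ 1201.8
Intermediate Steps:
d = -2 (d = 2 - 1*4 = 2 - 4 = -2)
D(y) = ⅔ + y/4 (D(y) = y*(¼) + 4*(⅙) = y/4 + ⅔ = ⅔ + y/4)
(-7*D(4*d) - 44)² = (-7*(⅔ + (4*(-2))/4) - 44)² = (-7*(⅔ + (¼)*(-8)) - 44)² = (-7*(⅔ - 2) - 44)² = (-7*(-4/3) - 44)² = (28/3 - 44)² = (-104/3)² = 10816/9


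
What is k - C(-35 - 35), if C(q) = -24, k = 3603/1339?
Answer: 35739/1339 ≈ 26.691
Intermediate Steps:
k = 3603/1339 (k = 3603*(1/1339) = 3603/1339 ≈ 2.6908)
k - C(-35 - 35) = 3603/1339 - 1*(-24) = 3603/1339 + 24 = 35739/1339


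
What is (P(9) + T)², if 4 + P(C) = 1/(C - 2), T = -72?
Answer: 281961/49 ≈ 5754.3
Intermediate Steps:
P(C) = -4 + 1/(-2 + C) (P(C) = -4 + 1/(C - 2) = -4 + 1/(-2 + C))
(P(9) + T)² = ((9 - 4*9)/(-2 + 9) - 72)² = ((9 - 36)/7 - 72)² = ((⅐)*(-27) - 72)² = (-27/7 - 72)² = (-531/7)² = 281961/49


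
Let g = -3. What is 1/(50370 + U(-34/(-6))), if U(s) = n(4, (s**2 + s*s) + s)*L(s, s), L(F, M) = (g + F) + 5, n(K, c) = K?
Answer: 3/151202 ≈ 1.9841e-5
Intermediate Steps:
L(F, M) = 2 + F (L(F, M) = (-3 + F) + 5 = 2 + F)
U(s) = 8 + 4*s (U(s) = 4*(2 + s) = 8 + 4*s)
1/(50370 + U(-34/(-6))) = 1/(50370 + (8 + 4*(-34/(-6)))) = 1/(50370 + (8 + 4*(-34*(-1/6)))) = 1/(50370 + (8 + 4*(17/3))) = 1/(50370 + (8 + 68/3)) = 1/(50370 + 92/3) = 1/(151202/3) = 3/151202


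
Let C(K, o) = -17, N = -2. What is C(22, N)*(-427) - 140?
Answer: 7119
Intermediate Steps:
C(22, N)*(-427) - 140 = -17*(-427) - 140 = 7259 - 140 = 7119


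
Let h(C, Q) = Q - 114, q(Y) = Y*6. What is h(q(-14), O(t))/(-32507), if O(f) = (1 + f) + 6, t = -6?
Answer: 113/32507 ≈ 0.0034762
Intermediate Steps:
q(Y) = 6*Y
O(f) = 7 + f
h(C, Q) = -114 + Q
h(q(-14), O(t))/(-32507) = (-114 + (7 - 6))/(-32507) = (-114 + 1)*(-1/32507) = -113*(-1/32507) = 113/32507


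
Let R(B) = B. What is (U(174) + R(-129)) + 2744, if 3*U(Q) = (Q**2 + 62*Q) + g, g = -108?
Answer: 16267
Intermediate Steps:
U(Q) = -36 + Q**2/3 + 62*Q/3 (U(Q) = ((Q**2 + 62*Q) - 108)/3 = (-108 + Q**2 + 62*Q)/3 = -36 + Q**2/3 + 62*Q/3)
(U(174) + R(-129)) + 2744 = ((-36 + (1/3)*174**2 + (62/3)*174) - 129) + 2744 = ((-36 + (1/3)*30276 + 3596) - 129) + 2744 = ((-36 + 10092 + 3596) - 129) + 2744 = (13652 - 129) + 2744 = 13523 + 2744 = 16267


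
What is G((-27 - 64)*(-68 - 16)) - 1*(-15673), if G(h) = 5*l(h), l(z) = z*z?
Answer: 292169353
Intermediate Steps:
l(z) = z**2
G(h) = 5*h**2
G((-27 - 64)*(-68 - 16)) - 1*(-15673) = 5*((-27 - 64)*(-68 - 16))**2 - 1*(-15673) = 5*(-91*(-84))**2 + 15673 = 5*7644**2 + 15673 = 5*58430736 + 15673 = 292153680 + 15673 = 292169353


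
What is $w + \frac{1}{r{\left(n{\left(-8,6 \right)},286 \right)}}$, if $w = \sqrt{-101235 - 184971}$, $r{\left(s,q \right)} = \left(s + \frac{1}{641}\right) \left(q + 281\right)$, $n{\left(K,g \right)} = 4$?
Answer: $\frac{641}{1454355} + i \sqrt{286206} \approx 0.00044075 + 534.98 i$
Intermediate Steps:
$r{\left(s,q \right)} = \left(281 + q\right) \left(\frac{1}{641} + s\right)$ ($r{\left(s,q \right)} = \left(s + \frac{1}{641}\right) \left(281 + q\right) = \left(\frac{1}{641} + s\right) \left(281 + q\right) = \left(281 + q\right) \left(\frac{1}{641} + s\right)$)
$w = i \sqrt{286206}$ ($w = \sqrt{-286206} = i \sqrt{286206} \approx 534.98 i$)
$w + \frac{1}{r{\left(n{\left(-8,6 \right)},286 \right)}} = i \sqrt{286206} + \frac{1}{\frac{281}{641} + 281 \cdot 4 + \frac{1}{641} \cdot 286 + 286 \cdot 4} = i \sqrt{286206} + \frac{1}{\frac{281}{641} + 1124 + \frac{286}{641} + 1144} = i \sqrt{286206} + \frac{1}{\frac{1454355}{641}} = i \sqrt{286206} + \frac{641}{1454355} = \frac{641}{1454355} + i \sqrt{286206}$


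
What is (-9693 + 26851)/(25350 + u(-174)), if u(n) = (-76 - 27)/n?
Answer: 2985492/4411003 ≈ 0.67683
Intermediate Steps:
u(n) = -103/n
(-9693 + 26851)/(25350 + u(-174)) = (-9693 + 26851)/(25350 - 103/(-174)) = 17158/(25350 - 103*(-1/174)) = 17158/(25350 + 103/174) = 17158/(4411003/174) = 17158*(174/4411003) = 2985492/4411003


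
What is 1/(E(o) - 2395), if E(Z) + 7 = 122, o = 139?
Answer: -1/2280 ≈ -0.00043860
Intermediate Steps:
E(Z) = 115 (E(Z) = -7 + 122 = 115)
1/(E(o) - 2395) = 1/(115 - 2395) = 1/(-2280) = -1/2280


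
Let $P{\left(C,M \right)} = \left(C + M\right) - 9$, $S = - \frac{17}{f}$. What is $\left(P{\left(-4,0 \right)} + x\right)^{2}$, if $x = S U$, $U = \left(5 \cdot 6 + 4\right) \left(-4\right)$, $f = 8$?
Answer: $76176$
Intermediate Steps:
$S = - \frac{17}{8} \approx -2.125$
$P{\left(C,M \right)} = -9 + C + M$
$U = -136$ ($U = \left(30 + 4\right) \left(-4\right) = 34 \left(-4\right) = -136$)
$x = 289$ ($x = \left(- \frac{17}{8}\right) \left(-136\right) = 289$)
$\left(P{\left(-4,0 \right)} + x\right)^{2} = \left(\left(-9 - 4 + 0\right) + 289\right)^{2} = \left(-13 + 289\right)^{2} = 276^{2} = 76176$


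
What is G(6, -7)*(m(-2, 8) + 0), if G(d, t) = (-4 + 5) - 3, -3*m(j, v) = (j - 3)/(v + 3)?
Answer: -10/33 ≈ -0.30303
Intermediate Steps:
m(j, v) = -(-3 + j)/(3*(3 + v)) (m(j, v) = -(j - 3)/(3*(v + 3)) = -(-3 + j)/(3*(3 + v)))
G(d, t) = -2 (G(d, t) = 1 - 3 = -2)
G(6, -7)*(m(-2, 8) + 0) = -2*((3 - 1*(-2))/(3*(3 + 8)) + 0) = -2*((1/3)*(3 + 2)/11 + 0) = -2*((1/3)*(1/11)*5 + 0) = -2*(5/33 + 0) = -2*5/33 = -10/33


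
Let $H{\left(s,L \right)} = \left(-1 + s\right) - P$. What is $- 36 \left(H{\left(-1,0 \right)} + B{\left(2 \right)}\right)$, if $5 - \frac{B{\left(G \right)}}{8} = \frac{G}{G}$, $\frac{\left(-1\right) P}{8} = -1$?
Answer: $-792$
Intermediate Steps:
$P = 8$ ($P = \left(-8\right) \left(-1\right) = 8$)
$B{\left(G \right)} = 32$ ($B{\left(G \right)} = 40 - 8 \frac{G}{G} = 40 - 8 = 32$)
$H{\left(s,L \right)} = -9 + s$ ($H{\left(s,L \right)} = \left(-1 + s\right) - 8 = -9 + s$)
$- 36 \left(H{\left(-1,0 \right)} + B{\left(2 \right)}\right) = - 36 \left(\left(-9 - 1\right) + 32\right) = - 36 \left(-10 + 32\right) = \left(-36\right) 22 = -792$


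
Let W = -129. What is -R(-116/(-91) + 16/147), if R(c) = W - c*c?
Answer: 478088545/3651921 ≈ 130.91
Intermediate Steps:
R(c) = -129 - c**2 (R(c) = -129 - c*c = -129 - c**2)
-R(-116/(-91) + 16/147) = -(-129 - (-116/(-91) + 16/147)**2) = -(-129 - (-116*(-1/91) + 16*(1/147))**2) = -(-129 - (116/91 + 16/147)**2) = -(-129 - (2644/1911)**2) = -(-129 - 1*6990736/3651921) = -(-129 - 6990736/3651921) = -1*(-478088545/3651921) = 478088545/3651921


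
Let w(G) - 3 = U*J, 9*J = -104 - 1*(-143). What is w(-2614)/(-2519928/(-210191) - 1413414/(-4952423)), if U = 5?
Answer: 2265607381373/1127367907731 ≈ 2.0096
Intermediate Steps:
J = 13/3 (J = (-104 - 1*(-143))/9 = (-104 + 143)/9 = (⅑)*39 = 13/3 ≈ 4.3333)
w(G) = 74/3 (w(G) = 3 + 5*(13/3) = 3 + 65/3 = 74/3)
w(-2614)/(-2519928/(-210191) - 1413414/(-4952423)) = 74/(3*(-2519928/(-210191) - 1413414/(-4952423))) = 74/(3*(-2519928*(-1/210191) - 1413414*(-1/4952423))) = 74/(3*(2519928/210191 + 83142/291319)) = 74/(3*(751578605154/61232631929)) = (74/3)*(61232631929/751578605154) = 2265607381373/1127367907731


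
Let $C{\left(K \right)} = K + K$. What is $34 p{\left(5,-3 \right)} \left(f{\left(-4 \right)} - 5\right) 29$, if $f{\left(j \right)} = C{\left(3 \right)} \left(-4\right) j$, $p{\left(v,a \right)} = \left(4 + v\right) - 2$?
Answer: $628082$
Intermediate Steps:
$p{\left(v,a \right)} = 2 + v$
$C{\left(K \right)} = 2 K$
$f{\left(j \right)} = - 24 j$ ($f{\left(j \right)} = 2 \cdot 3 \left(-4\right) j = 6 \left(-4\right) j = - 24 j$)
$34 p{\left(5,-3 \right)} \left(f{\left(-4 \right)} - 5\right) 29 = 34 \left(2 + 5\right) \left(\left(-24\right) \left(-4\right) - 5\right) 29 = 34 \cdot 7 \left(96 - 5\right) 29 = 34 \cdot 7 \cdot 91 \cdot 29 = 34 \cdot 637 \cdot 29 = 21658 \cdot 29 = 628082$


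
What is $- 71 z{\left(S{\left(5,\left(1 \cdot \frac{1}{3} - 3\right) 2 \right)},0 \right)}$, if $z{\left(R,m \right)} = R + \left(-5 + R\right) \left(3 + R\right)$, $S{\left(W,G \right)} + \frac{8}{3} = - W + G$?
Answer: $-11857$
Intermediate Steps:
$S{\left(W,G \right)} = - \frac{8}{3} + G - W$ ($S{\left(W,G \right)} = - \frac{8}{3} + \left(- W + G\right) = - \frac{8}{3} + \left(G - W\right) = - \frac{8}{3} + G - W$)
$- 71 z{\left(S{\left(5,\left(1 \cdot \frac{1}{3} - 3\right) 2 \right)},0 \right)} = - 71 \left(-15 + \left(- \frac{8}{3} + \left(1 \cdot \frac{1}{3} - 3\right) 2 - 5\right)^{2} - \left(- \frac{8}{3} + \left(1 \cdot \frac{1}{3} - 3\right) 2 - 5\right)\right) = - 71 \left(-15 + \left(- \frac{8}{3} + \left(\frac{1}{3} - 3\right) 2 - 5\right)^{2} - \left(- \frac{8}{3} + \left(\frac{1}{3} - 3\right) 2 - 5\right)\right) = - 71 \left(-15 + \left(- \frac{8}{3} - \frac{16}{3} - 5\right)^{2} - \left(- \frac{8}{3} - \frac{16}{3} - 5\right)\right) = - 71 \left(-15 + \left(-13\right)^{2} - -13\right) = - 71 \left(-15 + 169 + 13\right) = \left(-71\right) 167 = -11857$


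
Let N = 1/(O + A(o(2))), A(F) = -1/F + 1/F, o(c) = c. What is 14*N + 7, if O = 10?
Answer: 42/5 ≈ 8.4000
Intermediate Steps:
A(F) = 0 (A(F) = -1/F + 1/F = 0)
N = ⅒ (N = 1/(10 + 0) = 1/10 = ⅒ ≈ 0.10000)
14*N + 7 = 14*(⅒) + 7 = 7/5 + 7 = 42/5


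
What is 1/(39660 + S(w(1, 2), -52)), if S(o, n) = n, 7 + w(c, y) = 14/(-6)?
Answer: 1/39608 ≈ 2.5247e-5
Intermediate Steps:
w(c, y) = -28/3 (w(c, y) = -7 + 14/(-6) = -7 + 14*(-⅙) = -7 - 7/3 = -28/3)
1/(39660 + S(w(1, 2), -52)) = 1/(39660 - 52) = 1/39608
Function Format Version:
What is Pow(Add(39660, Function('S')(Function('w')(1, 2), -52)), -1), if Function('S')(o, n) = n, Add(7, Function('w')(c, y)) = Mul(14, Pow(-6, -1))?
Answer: Rational(1, 39608) ≈ 2.5247e-5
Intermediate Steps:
Function('w')(c, y) = Rational(-28, 3) (Function('w')(c, y) = Add(-7, Mul(14, Pow(-6, -1))) = Add(-7, Mul(14, Rational(-1, 6))) = Add(-7, Rational(-7, 3)) = Rational(-28, 3))
Pow(Add(39660, Function('S')(Function('w')(1, 2), -52)), -1) = Pow(Add(39660, -52), -1) = Pow(39608, -1) = Rational(1, 39608)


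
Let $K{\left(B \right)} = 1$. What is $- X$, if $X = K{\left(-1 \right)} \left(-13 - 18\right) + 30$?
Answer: $1$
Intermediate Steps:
$X = -1$ ($X = 1 \left(-13 - 18\right) + 30 = 1 \left(-31\right) + 30 = -31 + 30 = -1$)
$- X = \left(-1\right) \left(-1\right) = 1$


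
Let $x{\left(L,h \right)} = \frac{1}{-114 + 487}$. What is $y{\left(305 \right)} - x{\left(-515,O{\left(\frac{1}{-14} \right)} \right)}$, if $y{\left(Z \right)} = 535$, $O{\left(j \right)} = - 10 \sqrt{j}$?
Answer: $\frac{199554}{373} \approx 535.0$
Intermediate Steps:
$x{\left(L,h \right)} = \frac{1}{373}$
$y{\left(305 \right)} - x{\left(-515,O{\left(\frac{1}{-14} \right)} \right)} = 535 - \frac{1}{373} = \frac{199554}{373}$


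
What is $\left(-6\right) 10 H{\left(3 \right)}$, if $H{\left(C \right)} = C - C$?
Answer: $0$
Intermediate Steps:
$H{\left(C \right)} = 0$
$\left(-6\right) 10 H{\left(3 \right)} = \left(-6\right) 10 \cdot 0 = \left(-60\right) 0 = 0$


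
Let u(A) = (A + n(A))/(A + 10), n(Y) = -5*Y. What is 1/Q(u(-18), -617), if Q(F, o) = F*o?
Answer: 1/5553 ≈ 0.00018008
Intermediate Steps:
u(A) = -4*A/(10 + A) (u(A) = (A - 5*A)/(A + 10) = (-4*A)/(10 + A) = -4*A/(10 + A))
1/Q(u(-18), -617) = 1/(-4*(-18)/(10 - 18)*(-617)) = 1/(-4*(-18)/(-8)*(-617)) = 1/(-4*(-18)*(-1/8)*(-617)) = 1/(-9*(-617)) = 1/5553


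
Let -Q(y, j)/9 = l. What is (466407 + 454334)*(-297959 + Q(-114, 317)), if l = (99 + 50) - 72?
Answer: -274981141132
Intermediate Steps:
l = 77 (l = 149 - 72 = 77)
Q(y, j) = -693 (Q(y, j) = -9*77 = -693)
(466407 + 454334)*(-297959 + Q(-114, 317)) = (466407 + 454334)*(-297959 - 693) = 920741*(-298652) = -274981141132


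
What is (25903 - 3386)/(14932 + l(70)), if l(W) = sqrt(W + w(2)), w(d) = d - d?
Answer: 168111922/111482277 - 22517*sqrt(70)/222964554 ≈ 1.5071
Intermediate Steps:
w(d) = 0
l(W) = sqrt(W) (l(W) = sqrt(W + 0) = sqrt(W))
(25903 - 3386)/(14932 + l(70)) = (25903 - 3386)/(14932 + sqrt(70)) = 22517/(14932 + sqrt(70))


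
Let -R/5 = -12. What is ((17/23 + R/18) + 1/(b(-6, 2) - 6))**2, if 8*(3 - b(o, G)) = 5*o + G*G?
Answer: 310249/4761 ≈ 65.165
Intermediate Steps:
R = 60 (R = -5*(-12) = 60)
b(o, G) = 3 - 5*o/8 - G**2/8 (b(o, G) = 3 - (5*o + G*G)/8 = 3 - (5*o + G**2)/8 = 3 - (G**2 + 5*o)/8 = 3 + (-5*o/8 - G**2/8) = 3 - 5*o/8 - G**2/8)
((17/23 + R/18) + 1/(b(-6, 2) - 6))**2 = ((17/23 + 60/18) + 1/((3 - 5/8*(-6) - 1/8*2**2) - 6))**2 = ((17*(1/23) + 60*(1/18)) + 1/((3 + 15/4 - 1/8*4) - 6))**2 = ((17/23 + 10/3) + 1/((3 + 15/4 - 1/2) - 6))**2 = (281/69 + 1/(25/4 - 6))**2 = (281/69 + 1/(1/4))**2 = (281/69 + 4)**2 = (557/69)**2 = 310249/4761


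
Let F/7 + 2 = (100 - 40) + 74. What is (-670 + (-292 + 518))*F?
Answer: -410256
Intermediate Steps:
F = 924 (F = -14 + 7*((100 - 40) + 74) = -14 + 7*(60 + 74) = -14 + 7*134 = -14 + 938 = 924)
(-670 + (-292 + 518))*F = (-670 + (-292 + 518))*924 = (-670 + 226)*924 = -444*924 = -410256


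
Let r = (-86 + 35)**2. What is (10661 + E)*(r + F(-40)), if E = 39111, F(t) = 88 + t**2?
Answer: 213472108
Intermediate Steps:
r = 2601 (r = (-51)**2 = 2601)
(10661 + E)*(r + F(-40)) = (10661 + 39111)*(2601 + (88 + (-40)**2)) = 49772*(2601 + (88 + 1600)) = 49772*(2601 + 1688) = 49772*4289 = 213472108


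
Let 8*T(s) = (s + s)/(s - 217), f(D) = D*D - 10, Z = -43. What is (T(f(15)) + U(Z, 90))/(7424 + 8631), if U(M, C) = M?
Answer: -43/9880 ≈ -0.0043522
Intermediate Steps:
f(D) = -10 + D**2 (f(D) = D**2 - 10 = -10 + D**2)
T(s) = s/(4*(-217 + s)) (T(s) = ((s + s)/(s - 217))/8 = ((2*s)/(-217 + s))/8 = (2*s/(-217 + s))/8 = s/(4*(-217 + s)))
(T(f(15)) + U(Z, 90))/(7424 + 8631) = ((-10 + 15**2)/(4*(-217 + (-10 + 15**2))) - 43)/(7424 + 8631) = ((-10 + 225)/(4*(-217 + (-10 + 225))) - 43)/16055 = ((1/4)*215/(-217 + 215) - 43)*(1/16055) = ((1/4)*215/(-2) - 43)*(1/16055) = ((1/4)*215*(-1/2) - 43)*(1/16055) = (-215/8 - 43)*(1/16055) = -559/8*1/16055 = -43/9880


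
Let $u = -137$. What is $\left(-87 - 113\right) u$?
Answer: $27400$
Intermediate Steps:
$\left(-87 - 113\right) u = \left(-87 - 113\right) \left(-137\right) = \left(-200\right) \left(-137\right) = 27400$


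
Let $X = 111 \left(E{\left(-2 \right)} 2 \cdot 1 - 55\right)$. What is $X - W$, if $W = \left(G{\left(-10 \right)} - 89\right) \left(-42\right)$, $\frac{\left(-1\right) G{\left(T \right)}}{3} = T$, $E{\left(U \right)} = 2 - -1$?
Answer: $-7917$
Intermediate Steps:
$E{\left(U \right)} = 3$ ($E{\left(U \right)} = 2 + 1 = 3$)
$G{\left(T \right)} = - 3 T$
$X = -5439$ ($X = 111 \left(3 \cdot 2 \cdot 1 - 55\right) = 111 \left(6 \cdot 1 - 55\right) = 111 \left(6 - 55\right) = 111 \left(-49\right) = -5439$)
$W = 2478$ ($W = \left(\left(-3\right) \left(-10\right) - 89\right) \left(-42\right) = \left(30 - 89\right) \left(-42\right) = \left(-59\right) \left(-42\right) = 2478$)
$X - W = -5439 - 2478 = -7917$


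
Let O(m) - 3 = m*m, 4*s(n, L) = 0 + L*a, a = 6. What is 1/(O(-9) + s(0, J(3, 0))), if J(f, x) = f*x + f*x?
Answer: 1/84 ≈ 0.011905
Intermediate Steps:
J(f, x) = 2*f*x
s(n, L) = 3*L/2 (s(n, L) = (0 + L*6)/4 = (0 + 6*L)/4 = (6*L)/4 = 3*L/2)
O(m) = 3 + m**2 (O(m) = 3 + m*m = 3 + m**2)
1/(O(-9) + s(0, J(3, 0))) = 1/((3 + (-9)**2) + 3*(2*3*0)/2) = 1/((3 + 81) + (3/2)*0) = 1/(84 + 0) = 1/84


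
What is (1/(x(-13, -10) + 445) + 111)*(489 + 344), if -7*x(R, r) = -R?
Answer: 286826057/3102 ≈ 92465.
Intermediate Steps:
x(R, r) = R/7 (x(R, r) = -(-1)*R/7 = R/7)
(1/(x(-13, -10) + 445) + 111)*(489 + 344) = (1/((⅐)*(-13) + 445) + 111)*(489 + 344) = (1/(-13/7 + 445) + 111)*833 = (1/(3102/7) + 111)*833 = (7/3102 + 111)*833 = (344329/3102)*833 = 286826057/3102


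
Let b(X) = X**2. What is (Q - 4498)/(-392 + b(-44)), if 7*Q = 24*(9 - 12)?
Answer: -15779/5404 ≈ -2.9199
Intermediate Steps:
Q = -72/7 (Q = (24*(9 - 12))/7 = (24*(-3))/7 = (1/7)*(-72) = -72/7 ≈ -10.286)
(Q - 4498)/(-392 + b(-44)) = (-72/7 - 4498)/(-392 + (-44)**2) = -31558/(7*(-392 + 1936)) = -31558/7/1544 = -31558/7*1/1544 = -15779/5404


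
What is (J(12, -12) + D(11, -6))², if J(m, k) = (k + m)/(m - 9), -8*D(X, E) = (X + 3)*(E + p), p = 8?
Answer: 49/4 ≈ 12.250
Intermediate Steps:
D(X, E) = -(3 + X)*(8 + E)/8 (D(X, E) = -(X + 3)*(E + 8)/8 = -(3 + X)*(8 + E)/8)
J(m, k) = (k + m)/(-9 + m)
(J(12, -12) + D(11, -6))² = ((-12 + 12)/(-9 + 12) + (-3 - 1*11 - 3/8*(-6) - ⅛*(-6)*11))² = (0/3 + (-3 - 11 + 9/4 + 33/4))² = ((⅓)*0 - 7/2)² = (0 - 7/2)² = (-7/2)² = 49/4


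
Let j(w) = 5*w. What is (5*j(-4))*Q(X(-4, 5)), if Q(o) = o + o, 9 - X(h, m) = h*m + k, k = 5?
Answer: -4800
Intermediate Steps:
X(h, m) = 4 - h*m (X(h, m) = 9 - (h*m + 5) = 9 - (5 + h*m) = 9 + (-5 - h*m) = 4 - h*m)
Q(o) = 2*o
(5*j(-4))*Q(X(-4, 5)) = (5*(5*(-4)))*(2*(4 - 1*(-4)*5)) = (5*(-20))*(2*(4 + 20)) = -200*24 = -100*48 = -4800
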